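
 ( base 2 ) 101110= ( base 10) 46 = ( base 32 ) 1E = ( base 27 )1j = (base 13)37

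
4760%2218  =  324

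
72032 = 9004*8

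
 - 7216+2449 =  - 4767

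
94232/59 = 94232/59 = 1597.15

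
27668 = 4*6917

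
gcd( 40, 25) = 5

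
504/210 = 12/5 =2.40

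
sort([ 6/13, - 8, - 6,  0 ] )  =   [ - 8, - 6, 0,  6/13]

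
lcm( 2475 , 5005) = 225225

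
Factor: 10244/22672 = 2^( - 2 )*109^( - 1)*197^1 = 197/436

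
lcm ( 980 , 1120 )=7840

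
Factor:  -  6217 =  - 6217^1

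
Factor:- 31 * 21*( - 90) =2^1*3^3*5^1*7^1*31^1= 58590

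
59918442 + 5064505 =64982947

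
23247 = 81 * 287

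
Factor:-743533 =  - 7^1*106219^1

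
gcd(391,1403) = 23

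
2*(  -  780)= -1560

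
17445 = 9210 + 8235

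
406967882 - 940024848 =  - 533056966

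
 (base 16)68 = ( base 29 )3H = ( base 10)104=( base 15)6e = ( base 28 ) 3k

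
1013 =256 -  - 757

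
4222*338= 1427036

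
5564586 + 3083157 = 8647743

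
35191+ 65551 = 100742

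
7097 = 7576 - 479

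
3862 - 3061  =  801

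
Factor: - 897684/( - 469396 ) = 3^1*313^1*491^( - 1) = 939/491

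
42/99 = 14/33 = 0.42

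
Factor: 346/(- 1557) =-2/9 = -2^1*3^(-2)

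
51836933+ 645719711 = 697556644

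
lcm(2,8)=8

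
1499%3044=1499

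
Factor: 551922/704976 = 2^( - 3) * 7^1*17^1*19^(  -  1 ) = 119/152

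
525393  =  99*5307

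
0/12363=0 = 0.00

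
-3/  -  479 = 3/479  =  0.01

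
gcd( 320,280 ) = 40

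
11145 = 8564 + 2581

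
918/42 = 153/7 = 21.86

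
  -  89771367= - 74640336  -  15131031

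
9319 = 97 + 9222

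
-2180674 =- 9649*226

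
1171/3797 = 1171/3797 = 0.31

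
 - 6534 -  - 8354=1820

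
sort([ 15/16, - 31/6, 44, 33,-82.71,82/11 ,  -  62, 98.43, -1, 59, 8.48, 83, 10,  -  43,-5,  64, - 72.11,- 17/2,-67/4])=[  -  82.71, - 72.11,-62, - 43,-67/4, -17/2, - 31/6, -5 , - 1,15/16, 82/11, 8.48, 10,33, 44,59,64, 83, 98.43]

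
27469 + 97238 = 124707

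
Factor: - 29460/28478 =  - 30/29 =- 2^1*3^1*5^1*29^( - 1 ) 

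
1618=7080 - 5462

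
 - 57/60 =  - 19/20 = -0.95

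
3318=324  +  2994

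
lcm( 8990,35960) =35960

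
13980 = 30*466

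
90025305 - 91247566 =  - 1222261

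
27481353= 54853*501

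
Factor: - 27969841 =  - 47^1*397^1 * 1499^1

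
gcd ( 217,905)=1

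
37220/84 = 9305/21 = 443.10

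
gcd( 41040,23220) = 540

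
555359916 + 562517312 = 1117877228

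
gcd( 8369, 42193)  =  1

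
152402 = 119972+32430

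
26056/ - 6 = - 4343+ 1/3 = - 4342.67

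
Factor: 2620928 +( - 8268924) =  - 2^2*41^1* 34439^1 = - 5647996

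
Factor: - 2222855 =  - 5^1* 31^1* 14341^1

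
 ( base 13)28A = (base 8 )704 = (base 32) e4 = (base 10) 452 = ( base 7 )1214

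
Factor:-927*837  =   - 3^5*31^1*103^1 = - 775899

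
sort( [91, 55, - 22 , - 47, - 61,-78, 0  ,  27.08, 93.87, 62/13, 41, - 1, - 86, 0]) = [ - 86, - 78, - 61,- 47, - 22,- 1, 0,0,62/13, 27.08, 41, 55,91,93.87]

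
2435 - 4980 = -2545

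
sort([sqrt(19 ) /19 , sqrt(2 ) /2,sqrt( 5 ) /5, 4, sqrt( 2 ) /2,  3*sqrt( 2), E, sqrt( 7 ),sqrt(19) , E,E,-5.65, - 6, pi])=[ - 6 , - 5.65,sqrt(19 )/19, sqrt(5)/5,sqrt ( 2)/2,sqrt( 2 ) /2, sqrt( 7 ), E, E,E,  pi, 4, 3*sqrt ( 2), sqrt ( 19 )]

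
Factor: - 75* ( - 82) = 6150=2^1 * 3^1*5^2 * 41^1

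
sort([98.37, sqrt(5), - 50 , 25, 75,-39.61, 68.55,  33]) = [ - 50, - 39.61, sqrt(5),25,33,68.55,  75, 98.37]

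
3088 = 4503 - 1415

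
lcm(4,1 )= 4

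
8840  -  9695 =-855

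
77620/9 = 77620/9 = 8624.44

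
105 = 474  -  369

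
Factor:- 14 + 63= 7^2=49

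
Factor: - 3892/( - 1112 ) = 2^( - 1)*7^1= 7/2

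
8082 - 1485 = 6597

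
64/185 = 64/185 = 0.35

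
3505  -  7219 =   -  3714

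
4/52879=4/52879  =  0.00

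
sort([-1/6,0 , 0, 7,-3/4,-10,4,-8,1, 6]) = [ - 10,-8, - 3/4,-1/6, 0,0,1, 4, 6 , 7 ] 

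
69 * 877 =60513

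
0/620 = 0 = 0.00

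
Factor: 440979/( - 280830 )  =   - 581/370 = - 2^ ( - 1)* 5^ ( - 1)*7^1 * 37^( - 1)*83^1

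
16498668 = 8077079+8421589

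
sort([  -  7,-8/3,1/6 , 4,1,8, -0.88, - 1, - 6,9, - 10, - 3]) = [  -  10,-7,-6,-3, - 8/3 ,-1,-0.88,1/6,1,4,8,9 ]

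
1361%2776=1361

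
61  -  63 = -2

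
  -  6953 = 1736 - 8689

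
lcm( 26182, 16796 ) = 890188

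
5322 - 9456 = -4134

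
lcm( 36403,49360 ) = 2912240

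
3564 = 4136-572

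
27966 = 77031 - 49065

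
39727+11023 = 50750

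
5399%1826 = 1747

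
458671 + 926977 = 1385648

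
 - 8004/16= - 501+3/4=- 500.25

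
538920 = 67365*8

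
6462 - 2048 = 4414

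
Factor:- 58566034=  - 2^1*1933^1*15149^1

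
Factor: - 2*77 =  - 2^1*7^1*11^1 = - 154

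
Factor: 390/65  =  6 = 2^1*3^1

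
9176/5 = 9176/5 = 1835.20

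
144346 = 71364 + 72982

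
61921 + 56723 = 118644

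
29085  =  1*29085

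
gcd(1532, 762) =2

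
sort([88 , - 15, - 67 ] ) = [ -67, - 15, 88] 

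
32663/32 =1020 + 23/32 = 1020.72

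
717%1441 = 717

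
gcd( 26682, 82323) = 3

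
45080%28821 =16259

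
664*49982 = 33188048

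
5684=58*98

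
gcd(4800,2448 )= 48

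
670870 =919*730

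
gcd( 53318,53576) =2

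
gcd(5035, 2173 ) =53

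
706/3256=353/1628 = 0.22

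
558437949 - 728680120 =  - 170242171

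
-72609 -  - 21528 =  - 51081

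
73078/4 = 18269 + 1/2= 18269.50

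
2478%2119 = 359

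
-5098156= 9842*(-518)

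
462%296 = 166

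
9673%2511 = 2140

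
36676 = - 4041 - -40717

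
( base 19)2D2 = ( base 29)14E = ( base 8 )1713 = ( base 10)971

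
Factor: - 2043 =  - 3^2 * 227^1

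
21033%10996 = 10037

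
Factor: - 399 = -3^1*7^1*19^1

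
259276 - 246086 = 13190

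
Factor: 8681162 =2^1*7^1*37^1*16759^1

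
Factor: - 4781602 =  - 2^1*7^1*341543^1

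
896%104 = 64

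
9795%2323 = 503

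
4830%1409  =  603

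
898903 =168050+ 730853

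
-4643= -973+  -  3670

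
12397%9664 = 2733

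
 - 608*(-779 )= 473632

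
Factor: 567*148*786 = 65957976 = 2^3 * 3^5* 7^1* 37^1*131^1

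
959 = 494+465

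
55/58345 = 11/11669 = 0.00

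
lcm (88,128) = 1408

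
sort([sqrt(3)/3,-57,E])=[ -57, sqrt( 3)/3 , E]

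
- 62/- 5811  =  62/5811   =  0.01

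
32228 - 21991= 10237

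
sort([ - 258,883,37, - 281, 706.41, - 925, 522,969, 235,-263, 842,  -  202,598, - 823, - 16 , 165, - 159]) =[- 925,-823,-281, - 263,  -  258,-202, - 159, -16,37,165, 235,522, 598, 706.41,842,  883, 969]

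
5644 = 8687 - 3043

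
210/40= 5 + 1/4 = 5.25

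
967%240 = 7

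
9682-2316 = 7366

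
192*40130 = 7704960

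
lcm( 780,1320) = 17160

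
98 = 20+78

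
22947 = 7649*3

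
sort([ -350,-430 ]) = [ - 430, - 350 ] 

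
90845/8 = 11355 + 5/8  =  11355.62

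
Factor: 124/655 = 2^2*5^(-1)*31^1*131^( - 1 )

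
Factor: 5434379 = 137^1*39667^1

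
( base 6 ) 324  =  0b1111100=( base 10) 124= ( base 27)4G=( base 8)174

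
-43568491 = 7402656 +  -50971147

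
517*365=188705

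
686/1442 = 49/103  =  0.48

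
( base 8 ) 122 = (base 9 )101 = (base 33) 2G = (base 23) 3d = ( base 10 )82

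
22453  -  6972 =15481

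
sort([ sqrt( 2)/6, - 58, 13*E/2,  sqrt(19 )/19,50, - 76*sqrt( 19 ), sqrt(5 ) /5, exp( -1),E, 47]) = [-76*sqrt( 19), -58,sqrt( 19)/19,sqrt( 2 )/6,exp( - 1), sqrt( 5)/5 , E,13*E/2,47,50 ]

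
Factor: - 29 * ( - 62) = 1798  =  2^1*29^1*31^1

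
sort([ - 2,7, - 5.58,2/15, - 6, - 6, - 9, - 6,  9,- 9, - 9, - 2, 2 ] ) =[ - 9 , - 9, - 9,-6, - 6, - 6,-5.58, - 2, - 2,2/15,2, 7, 9 ] 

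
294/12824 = 21/916 = 0.02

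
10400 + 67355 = 77755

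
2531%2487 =44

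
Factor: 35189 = 7^1 * 11^1*457^1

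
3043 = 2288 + 755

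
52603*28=1472884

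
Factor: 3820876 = 2^2*53^1* 67^1*269^1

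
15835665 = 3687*4295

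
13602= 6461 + 7141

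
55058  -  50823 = 4235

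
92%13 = 1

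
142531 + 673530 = 816061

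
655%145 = 75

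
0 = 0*9608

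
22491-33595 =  - 11104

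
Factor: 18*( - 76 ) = -1368   =  -  2^3*3^2*19^1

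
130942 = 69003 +61939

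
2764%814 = 322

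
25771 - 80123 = -54352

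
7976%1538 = 286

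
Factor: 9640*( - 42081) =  - 2^3  *  3^1*5^1*  13^2* 83^1 * 241^1 = - 405660840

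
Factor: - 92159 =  - 157^1* 587^1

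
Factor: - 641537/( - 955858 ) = 2^ (- 1)*13^1*37^( - 1)*61^1*809^1*12917^( - 1)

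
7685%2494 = 203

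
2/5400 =1/2700 = 0.00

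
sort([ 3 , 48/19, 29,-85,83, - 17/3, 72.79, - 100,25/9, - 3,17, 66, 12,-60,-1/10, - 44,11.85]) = [-100, - 85, - 60,  -  44,  -  17/3, - 3, - 1/10,  48/19, 25/9,3, 11.85, 12, 17, 29, 66,72.79, 83] 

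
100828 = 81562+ 19266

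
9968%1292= 924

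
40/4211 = 40/4211=0.01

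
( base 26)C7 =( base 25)CJ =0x13f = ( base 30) aj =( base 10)319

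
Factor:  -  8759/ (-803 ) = 11^ (  -  1 )*19^1 * 73^( - 1)*461^1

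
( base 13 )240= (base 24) g6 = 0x186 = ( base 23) gm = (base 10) 390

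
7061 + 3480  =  10541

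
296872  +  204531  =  501403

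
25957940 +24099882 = 50057822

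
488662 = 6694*73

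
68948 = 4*17237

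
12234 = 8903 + 3331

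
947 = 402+545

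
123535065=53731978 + 69803087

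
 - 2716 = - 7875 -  - 5159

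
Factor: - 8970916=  - 2^2*2242729^1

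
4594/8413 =4594/8413=0.55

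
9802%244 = 42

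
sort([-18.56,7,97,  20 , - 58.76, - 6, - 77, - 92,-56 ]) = [ - 92,-77,-58.76,-56, - 18.56,  -  6 , 7,  20, 97]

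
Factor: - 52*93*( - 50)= 241800 = 2^3 * 3^1*5^2 * 13^1*31^1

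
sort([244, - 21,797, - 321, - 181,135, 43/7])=[ - 321 , - 181, - 21, 43/7, 135,  244,  797]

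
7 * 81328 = 569296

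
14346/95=151 + 1/95=151.01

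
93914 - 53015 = 40899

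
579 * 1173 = 679167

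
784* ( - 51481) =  - 40361104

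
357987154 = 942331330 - 584344176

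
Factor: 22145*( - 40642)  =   - 2^1*5^1*7^1 * 43^1 * 103^1 * 2903^1 = -  900017090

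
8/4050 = 4/2025 = 0.00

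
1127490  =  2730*413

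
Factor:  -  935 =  - 5^1 * 11^1*17^1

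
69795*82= 5723190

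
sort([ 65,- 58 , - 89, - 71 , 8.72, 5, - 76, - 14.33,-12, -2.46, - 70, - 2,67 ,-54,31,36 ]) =[ - 89, - 76,- 71 , - 70, - 58, - 54, -14.33, - 12, - 2.46,-2, 5,8.72, 31 , 36, 65,67]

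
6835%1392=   1267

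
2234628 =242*9234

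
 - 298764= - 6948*43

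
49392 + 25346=74738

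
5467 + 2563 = 8030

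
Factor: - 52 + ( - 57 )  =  -109= -109^1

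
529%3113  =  529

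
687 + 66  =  753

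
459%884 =459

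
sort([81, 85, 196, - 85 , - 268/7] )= [ - 85, - 268/7,81,85,196] 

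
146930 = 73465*2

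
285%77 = 54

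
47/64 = 47/64 = 0.73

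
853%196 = 69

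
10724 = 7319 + 3405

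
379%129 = 121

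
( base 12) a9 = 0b10000001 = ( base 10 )129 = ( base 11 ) 108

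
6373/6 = 6373/6= 1062.17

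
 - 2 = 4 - 6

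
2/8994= 1/4497 = 0.00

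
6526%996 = 550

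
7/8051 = 7/8051 = 0.00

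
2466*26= 64116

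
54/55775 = 54/55775 = 0.00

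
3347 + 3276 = 6623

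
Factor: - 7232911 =  -  7^1 * 1033273^1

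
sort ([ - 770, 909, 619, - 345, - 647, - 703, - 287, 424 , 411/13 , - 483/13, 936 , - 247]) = [  -  770,-703, -647, - 345,  -  287, - 247, - 483/13, 411/13, 424,619,909,936]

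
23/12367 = 23/12367 = 0.00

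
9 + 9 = 18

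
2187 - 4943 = -2756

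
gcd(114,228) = 114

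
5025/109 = 46+ 11/109 = 46.10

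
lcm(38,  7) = 266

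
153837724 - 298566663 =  - 144728939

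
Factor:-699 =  -3^1 * 233^1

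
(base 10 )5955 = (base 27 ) 84f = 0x1743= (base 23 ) b5l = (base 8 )13503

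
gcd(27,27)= 27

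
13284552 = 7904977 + 5379575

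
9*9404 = 84636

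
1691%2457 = 1691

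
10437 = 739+9698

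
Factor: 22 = 2^1*11^1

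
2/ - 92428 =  - 1 + 46213/46214 = -0.00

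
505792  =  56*9032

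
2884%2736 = 148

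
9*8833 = 79497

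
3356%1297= 762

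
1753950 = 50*35079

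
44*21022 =924968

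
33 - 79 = - 46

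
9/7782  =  3/2594= 0.00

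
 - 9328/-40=233 +1/5=233.20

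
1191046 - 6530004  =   - 5338958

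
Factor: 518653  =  17^1*30509^1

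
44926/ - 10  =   - 22463/5 = - 4492.60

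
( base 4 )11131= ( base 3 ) 110221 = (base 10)349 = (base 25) do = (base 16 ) 15d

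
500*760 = 380000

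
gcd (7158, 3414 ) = 6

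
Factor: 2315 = 5^1*463^1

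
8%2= 0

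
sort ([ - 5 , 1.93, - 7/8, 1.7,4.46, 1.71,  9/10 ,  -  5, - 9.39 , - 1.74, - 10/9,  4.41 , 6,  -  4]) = [  -  9.39,- 5, - 5, - 4, - 1.74,- 10/9  , - 7/8,  9/10, 1.7,1.71,1.93,4.41,4.46 , 6]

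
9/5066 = 9/5066 = 0.00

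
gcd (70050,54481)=1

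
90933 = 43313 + 47620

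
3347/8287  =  3347/8287 =0.40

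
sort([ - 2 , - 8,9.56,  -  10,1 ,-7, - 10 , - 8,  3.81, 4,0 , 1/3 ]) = [ - 10, - 10, - 8, - 8, - 7, - 2,0,1/3,1, 3.81,4,9.56 ] 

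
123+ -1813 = -1690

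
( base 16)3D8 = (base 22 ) 20g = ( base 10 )984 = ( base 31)10n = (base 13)5A9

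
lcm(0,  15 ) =0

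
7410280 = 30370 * 244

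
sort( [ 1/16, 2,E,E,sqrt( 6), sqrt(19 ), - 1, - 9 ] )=[ - 9,-1,1/16, 2,  sqrt( 6) , E, E, sqrt(19)] 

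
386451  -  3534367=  - 3147916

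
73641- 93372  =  -19731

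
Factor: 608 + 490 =2^1*3^2*61^1 = 1098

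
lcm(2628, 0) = 0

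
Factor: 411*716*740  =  2^4*3^1*5^1*37^1 * 137^1*179^1= 217764240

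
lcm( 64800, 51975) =4989600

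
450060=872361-422301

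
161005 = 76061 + 84944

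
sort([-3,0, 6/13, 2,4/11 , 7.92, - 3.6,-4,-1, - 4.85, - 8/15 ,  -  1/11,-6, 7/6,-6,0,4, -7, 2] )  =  [ - 7, - 6, -6,-4.85,-4,  -  3.6, - 3,- 1, -8/15, - 1/11, 0,0, 4/11, 6/13,  7/6, 2, 2,4, 7.92 ]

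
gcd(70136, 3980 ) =4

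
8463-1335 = 7128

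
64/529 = 64/529 = 0.12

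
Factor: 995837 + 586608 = 1582445 = 5^1*17^1*18617^1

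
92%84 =8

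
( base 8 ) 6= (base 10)6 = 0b110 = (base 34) 6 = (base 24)6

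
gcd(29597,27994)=1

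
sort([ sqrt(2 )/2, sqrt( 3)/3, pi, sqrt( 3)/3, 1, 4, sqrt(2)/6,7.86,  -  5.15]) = [ - 5.15, sqrt( 2)/6, sqrt(3 )/3, sqrt( 3)/3, sqrt (2)/2,1, pi,4,7.86]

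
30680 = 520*59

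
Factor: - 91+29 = - 62 = - 2^1*31^1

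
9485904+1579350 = 11065254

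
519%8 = 7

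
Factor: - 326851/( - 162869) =439^( - 1)*881^1 = 881/439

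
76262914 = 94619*806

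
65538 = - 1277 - -66815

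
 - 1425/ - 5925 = 19/79 = 0.24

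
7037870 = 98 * 71815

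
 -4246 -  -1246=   -  3000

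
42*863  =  36246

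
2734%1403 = 1331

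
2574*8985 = 23127390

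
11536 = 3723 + 7813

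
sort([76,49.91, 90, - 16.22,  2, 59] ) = [ - 16.22, 2, 49.91, 59, 76,90 ] 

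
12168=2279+9889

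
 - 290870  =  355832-646702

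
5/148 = 5/148 = 0.03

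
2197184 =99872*22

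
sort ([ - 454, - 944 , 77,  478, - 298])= [ - 944, - 454,-298, 77, 478 ]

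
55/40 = 1+3/8 = 1.38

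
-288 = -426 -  - 138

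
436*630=274680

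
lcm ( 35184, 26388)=105552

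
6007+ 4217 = 10224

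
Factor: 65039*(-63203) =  - 4110659917 =-  7^1 * 13^1*5003^1*9029^1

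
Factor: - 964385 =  - 5^1*192877^1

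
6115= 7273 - 1158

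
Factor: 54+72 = 126 = 2^1*3^2 * 7^1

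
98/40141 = 98/40141  =  0.00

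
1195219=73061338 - 71866119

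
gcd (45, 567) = 9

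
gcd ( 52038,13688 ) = 118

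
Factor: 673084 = 2^2* 191^1*881^1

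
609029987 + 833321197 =1442351184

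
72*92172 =6636384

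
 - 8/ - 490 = 4/245 = 0.02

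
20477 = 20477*1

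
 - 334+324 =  - 10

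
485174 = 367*1322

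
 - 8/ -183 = 8/183 = 0.04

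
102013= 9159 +92854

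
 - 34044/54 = -5674/9 = -630.44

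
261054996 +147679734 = 408734730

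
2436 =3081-645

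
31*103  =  3193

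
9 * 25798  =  232182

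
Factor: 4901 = 13^2*29^1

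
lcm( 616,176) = 1232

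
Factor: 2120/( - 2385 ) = -2^3* 3^(-2 ) = - 8/9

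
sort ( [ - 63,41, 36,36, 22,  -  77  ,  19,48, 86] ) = [ - 77,  -  63, 19, 22,36, 36, 41,48 , 86 ]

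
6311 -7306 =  - 995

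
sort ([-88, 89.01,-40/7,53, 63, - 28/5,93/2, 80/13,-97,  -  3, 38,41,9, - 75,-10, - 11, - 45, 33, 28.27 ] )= [ - 97,-88, - 75,-45, - 11 , -10,-40/7, - 28/5, - 3, 80/13, 9 , 28.27, 33,38 , 41,93/2, 53, 63, 89.01 ] 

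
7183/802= 8 + 767/802 = 8.96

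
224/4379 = 224/4379=0.05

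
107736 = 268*402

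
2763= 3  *921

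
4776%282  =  264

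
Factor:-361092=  - 2^2*3^1*30091^1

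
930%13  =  7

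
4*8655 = 34620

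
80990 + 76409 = 157399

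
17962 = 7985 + 9977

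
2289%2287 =2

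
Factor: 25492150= 2^1*5^2 *509843^1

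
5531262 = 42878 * 129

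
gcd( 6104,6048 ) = 56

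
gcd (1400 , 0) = 1400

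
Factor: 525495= 3^1*5^1 *53^1*661^1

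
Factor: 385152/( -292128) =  - 2^2*59^1  *  179^ (- 1 ) =- 236/179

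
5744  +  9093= 14837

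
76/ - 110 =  - 38/55 = - 0.69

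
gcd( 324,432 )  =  108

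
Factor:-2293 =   -  2293^1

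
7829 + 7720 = 15549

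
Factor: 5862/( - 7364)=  - 2931/3682 = - 2^( - 1)*3^1*7^( - 1 )*263^( - 1 ) * 977^1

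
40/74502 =20/37251 = 0.00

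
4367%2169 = 29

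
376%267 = 109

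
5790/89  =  5790/89 = 65.06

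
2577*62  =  159774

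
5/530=1/106= 0.01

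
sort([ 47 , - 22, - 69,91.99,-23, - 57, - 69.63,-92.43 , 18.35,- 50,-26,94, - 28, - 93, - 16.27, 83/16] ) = [ - 93,  -  92.43, -69.63 ,-69,  -  57,  -  50, - 28 ,  -  26,- 23,-22, - 16.27,83/16,18.35,47,91.99, 94 ] 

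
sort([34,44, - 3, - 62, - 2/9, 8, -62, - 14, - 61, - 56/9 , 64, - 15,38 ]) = [ - 62 , - 62, - 61, - 15, - 14, - 56/9, - 3, - 2/9, 8,34,  38, 44,  64 ]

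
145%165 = 145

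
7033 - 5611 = 1422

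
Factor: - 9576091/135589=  - 7^1*135589^( - 1 )*1368013^1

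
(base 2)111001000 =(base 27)go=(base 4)13020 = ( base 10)456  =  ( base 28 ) G8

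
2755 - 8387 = -5632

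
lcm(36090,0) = 0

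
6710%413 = 102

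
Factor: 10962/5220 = 2^( -1 )*3^1*5^(-1) * 7^1  =  21/10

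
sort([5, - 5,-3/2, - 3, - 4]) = [ - 5, - 4,  -  3, - 3/2,5]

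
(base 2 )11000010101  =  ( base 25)2C7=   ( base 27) 23i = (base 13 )92A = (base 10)1557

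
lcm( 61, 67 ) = 4087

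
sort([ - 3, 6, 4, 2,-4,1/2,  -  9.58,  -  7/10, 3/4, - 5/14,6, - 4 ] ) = [ - 9.58, -4,-4, - 3, - 7/10, - 5/14,  1/2,  3/4 , 2,4 , 6,6 ]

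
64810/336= 192 + 149/168 = 192.89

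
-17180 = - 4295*4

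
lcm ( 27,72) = 216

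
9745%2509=2218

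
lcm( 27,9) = 27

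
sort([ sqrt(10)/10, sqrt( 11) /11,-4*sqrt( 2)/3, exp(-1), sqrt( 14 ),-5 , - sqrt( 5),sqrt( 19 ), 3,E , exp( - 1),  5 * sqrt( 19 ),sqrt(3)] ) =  [ - 5, - sqrt( 5),- 4*sqrt( 2 )/3, sqrt(11 ) /11, sqrt ( 10) /10 , exp( - 1 ),exp(-1), sqrt(3),E,3,sqrt(14), sqrt( 19 ),5*sqrt( 19)]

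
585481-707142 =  - 121661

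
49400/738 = 66  +  346/369=66.94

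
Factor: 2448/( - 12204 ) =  - 68/339= - 2^2*3^(  -  1) * 17^1*113^( - 1 ) 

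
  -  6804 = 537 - 7341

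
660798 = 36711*18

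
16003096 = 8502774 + 7500322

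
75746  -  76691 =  - 945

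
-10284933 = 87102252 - 97387185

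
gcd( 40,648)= 8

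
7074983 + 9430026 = 16505009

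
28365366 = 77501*366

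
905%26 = 21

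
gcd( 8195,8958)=1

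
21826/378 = 57+ 20/27 = 57.74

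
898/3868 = 449/1934=0.23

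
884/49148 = 221/12287 = 0.02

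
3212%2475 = 737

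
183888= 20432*9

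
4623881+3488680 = 8112561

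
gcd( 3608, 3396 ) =4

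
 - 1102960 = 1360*( - 811 ) 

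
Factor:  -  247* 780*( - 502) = 96715320 = 2^3*3^1*5^1*13^2*19^1*251^1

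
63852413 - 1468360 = 62384053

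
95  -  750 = -655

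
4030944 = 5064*796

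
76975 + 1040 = 78015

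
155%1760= 155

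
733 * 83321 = 61074293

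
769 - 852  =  -83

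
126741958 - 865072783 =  - 738330825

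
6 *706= 4236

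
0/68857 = 0 = 0.00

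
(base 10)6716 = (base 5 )203331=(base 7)25403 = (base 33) 65h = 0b1101000111100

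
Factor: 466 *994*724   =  335359696  =  2^4*7^1*71^1* 181^1*233^1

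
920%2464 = 920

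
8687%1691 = 232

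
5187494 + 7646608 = 12834102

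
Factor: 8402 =2^1*4201^1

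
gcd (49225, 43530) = 5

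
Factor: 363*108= 39204=2^2*3^4*11^2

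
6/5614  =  3/2807=0.00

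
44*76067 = 3346948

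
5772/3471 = 148/89=1.66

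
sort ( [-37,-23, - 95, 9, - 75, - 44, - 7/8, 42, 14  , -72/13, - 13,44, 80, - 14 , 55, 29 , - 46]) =[-95,-75, - 46, - 44,  -  37,-23, -14 , -13, - 72/13,-7/8, 9 , 14, 29, 42, 44, 55,  80] 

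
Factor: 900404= 2^2*23^1 * 9787^1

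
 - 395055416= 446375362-841430778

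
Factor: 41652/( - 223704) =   -  2^(-1)*89^1*239^( - 1) = - 89/478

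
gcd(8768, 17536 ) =8768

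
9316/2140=4 + 189/535 = 4.35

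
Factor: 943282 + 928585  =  1871867 = 37^1*50591^1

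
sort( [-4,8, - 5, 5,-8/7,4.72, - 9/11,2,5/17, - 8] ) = [ - 8,  -  5, - 4,-8/7,-9/11,5/17,2 , 4.72, 5,8] 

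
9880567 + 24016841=33897408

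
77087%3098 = 2735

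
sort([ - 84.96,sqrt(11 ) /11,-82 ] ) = [ - 84.96, - 82,sqrt( 11 )/11] 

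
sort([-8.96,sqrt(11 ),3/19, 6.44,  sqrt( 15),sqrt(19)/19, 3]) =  [ - 8.96 , 3/19, sqrt( 19 )/19, 3 , sqrt( 11 ),  sqrt( 15),  6.44 ]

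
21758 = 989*22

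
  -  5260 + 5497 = 237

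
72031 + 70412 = 142443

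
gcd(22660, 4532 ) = 4532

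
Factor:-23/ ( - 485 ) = 5^( - 1 ) * 23^1*97^(-1 )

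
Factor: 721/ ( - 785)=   -  5^ ( -1) * 7^1*103^1*157^ ( - 1)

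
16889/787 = 16889/787 = 21.46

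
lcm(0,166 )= 0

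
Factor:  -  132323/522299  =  -41^(-1 )*113^1*1171^1*12739^( - 1)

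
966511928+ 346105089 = 1312617017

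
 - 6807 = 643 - 7450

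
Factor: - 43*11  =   - 473  =  - 11^1  *43^1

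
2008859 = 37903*53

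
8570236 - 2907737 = 5662499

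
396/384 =1 + 1/32 = 1.03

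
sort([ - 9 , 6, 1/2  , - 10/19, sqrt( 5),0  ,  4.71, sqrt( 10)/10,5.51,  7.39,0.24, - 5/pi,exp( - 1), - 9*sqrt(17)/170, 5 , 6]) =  [ - 9, - 5/pi,-10/19 , - 9*sqrt ( 17) /170 , 0, 0.24,  sqrt (10 )/10 , exp( - 1),1/2 , sqrt(5), 4.71, 5, 5.51, 6,6 , 7.39 ]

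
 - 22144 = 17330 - 39474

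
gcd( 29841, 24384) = 3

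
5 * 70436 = 352180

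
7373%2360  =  293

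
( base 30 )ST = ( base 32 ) r5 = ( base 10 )869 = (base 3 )1012012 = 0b1101100101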